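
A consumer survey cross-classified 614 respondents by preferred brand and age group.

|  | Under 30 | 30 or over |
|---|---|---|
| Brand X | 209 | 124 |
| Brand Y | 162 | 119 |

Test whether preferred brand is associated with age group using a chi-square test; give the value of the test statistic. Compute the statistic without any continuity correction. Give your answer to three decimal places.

1.665

Row totals: 333, 281. Column totals: 371, 243. Grand total N = 614.
Expected counts (row total × column total / N):
  Brand X, Under 30: 333×371/614 = 201.2101
  Brand X, 30 or over: 333×243/614 = 131.7899
  Brand Y, Under 30: 281×371/614 = 169.7899
  Brand Y, 30 or over: 281×243/614 = 111.2101
Contributions (O − E)²/E:
  (209 − 201.2101)²/201.2101 = 0.3016
  (124 − 131.7899)²/131.7899 = 0.4604
  (162 − 169.7899)²/169.7899 = 0.3574
  (119 − 111.2101)²/111.2101 = 0.5457
χ² = 0.3016 + 0.4604 + 0.3574 + 0.5457 = 1.665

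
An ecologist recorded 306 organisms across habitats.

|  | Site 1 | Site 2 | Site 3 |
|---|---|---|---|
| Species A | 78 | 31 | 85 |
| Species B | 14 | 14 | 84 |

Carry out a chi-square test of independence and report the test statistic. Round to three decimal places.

Row totals: 194, 112. Column totals: 92, 45, 169. Grand total N = 306.
Expected counts (row total × column total / N):
  Species A, Site 1: 194×92/306 = 58.3268
  Species A, Site 2: 194×45/306 = 28.5294
  Species A, Site 3: 194×169/306 = 107.1438
  Species B, Site 1: 112×92/306 = 33.6732
  Species B, Site 2: 112×45/306 = 16.4706
  Species B, Site 3: 112×169/306 = 61.8562
Contributions (O − E)²/E:
  (78 − 58.3268)²/58.3268 = 6.6356
  (31 − 28.5294)²/28.5294 = 0.2139
  (85 − 107.1438)²/107.1438 = 4.5765
  (14 − 33.6732)²/33.6732 = 11.4939
  (14 − 16.4706)²/16.4706 = 0.3706
  (84 − 61.8562)²/61.8562 = 7.9272
χ² = 6.6356 + 0.2139 + 4.5765 + 11.4939 + 0.3706 + 7.9272 = 31.218

31.218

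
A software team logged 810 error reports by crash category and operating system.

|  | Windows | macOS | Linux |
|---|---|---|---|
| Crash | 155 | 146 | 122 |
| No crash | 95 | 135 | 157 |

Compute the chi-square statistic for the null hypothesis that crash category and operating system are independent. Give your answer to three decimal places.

Row totals: 423, 387. Column totals: 250, 281, 279. Grand total N = 810.
Expected counts (row total × column total / N):
  Crash, Windows: 423×250/810 = 130.5556
  Crash, macOS: 423×281/810 = 146.7444
  Crash, Linux: 423×279/810 = 145.7000
  No crash, Windows: 387×250/810 = 119.4444
  No crash, macOS: 387×281/810 = 134.2556
  No crash, Linux: 387×279/810 = 133.3000
Contributions (O − E)²/E:
  (155 − 130.5556)²/130.5556 = 4.5768
  (146 − 146.7444)²/146.7444 = 0.0038
  (122 − 145.7000)²/145.7000 = 3.8551
  (95 − 119.4444)²/119.4444 = 5.0026
  (135 − 134.2556)²/134.2556 = 0.0041
  (157 − 133.3000)²/133.3000 = 4.2137
χ² = 4.5768 + 0.0038 + 3.8551 + 5.0026 + 0.0041 + 4.2137 = 17.656

17.656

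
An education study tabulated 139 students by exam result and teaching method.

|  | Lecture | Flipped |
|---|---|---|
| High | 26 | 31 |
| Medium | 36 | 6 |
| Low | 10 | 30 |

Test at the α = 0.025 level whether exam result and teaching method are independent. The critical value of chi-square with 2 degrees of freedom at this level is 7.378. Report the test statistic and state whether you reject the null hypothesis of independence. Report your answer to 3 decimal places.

31.728; reject H₀

Row totals: 57, 42, 40. Column totals: 72, 67. Grand total N = 139.
Expected counts (row total × column total / N):
  High, Lecture: 57×72/139 = 29.5252
  High, Flipped: 57×67/139 = 27.4748
  Medium, Lecture: 42×72/139 = 21.7554
  Medium, Flipped: 42×67/139 = 20.2446
  Low, Lecture: 40×72/139 = 20.7194
  Low, Flipped: 40×67/139 = 19.2806
Contributions (O − E)²/E:
  (26 − 29.5252)²/29.5252 = 0.4209
  (31 − 27.4748)²/27.4748 = 0.4523
  (36 − 21.7554)²/21.7554 = 9.3268
  (6 − 20.2446)²/20.2446 = 10.0229
  (10 − 20.7194)²/20.7194 = 5.5458
  (30 − 19.2806)²/19.2806 = 5.9596
χ² = 0.4209 + 0.4523 + 9.3268 + 10.0229 + 5.5458 + 5.9596 = 31.728
df = (3−1)(2−1) = 2. Since 31.728 > 7.378, reject the null hypothesis of independence at α = 0.025.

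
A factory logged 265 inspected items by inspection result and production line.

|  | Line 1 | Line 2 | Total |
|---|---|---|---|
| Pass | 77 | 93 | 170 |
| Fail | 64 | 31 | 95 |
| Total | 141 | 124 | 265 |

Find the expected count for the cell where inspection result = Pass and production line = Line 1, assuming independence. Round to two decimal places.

90.45

Row total (Pass) = 170; column total (Line 1) = 141; grand total N = 265.
Expected count = (row total × column total) / N = 170 × 141 / 265 = 90.45.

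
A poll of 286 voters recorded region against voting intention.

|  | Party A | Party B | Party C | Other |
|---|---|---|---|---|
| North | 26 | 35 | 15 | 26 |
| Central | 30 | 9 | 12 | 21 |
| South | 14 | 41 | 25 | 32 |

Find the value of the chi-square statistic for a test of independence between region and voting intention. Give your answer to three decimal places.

27.086

Row totals: 102, 72, 112. Column totals: 70, 85, 52, 79. Grand total N = 286.
Expected counts (row total × column total / N):
  North, Party A: 102×70/286 = 24.9650
  North, Party B: 102×85/286 = 30.3147
  North, Party C: 102×52/286 = 18.5455
  North, Other: 102×79/286 = 28.1748
  Central, Party A: 72×70/286 = 17.6224
  Central, Party B: 72×85/286 = 21.3986
  Central, Party C: 72×52/286 = 13.0909
  Central, Other: 72×79/286 = 19.8881
  South, Party A: 112×70/286 = 27.4126
  South, Party B: 112×85/286 = 33.2867
  South, Party C: 112×52/286 = 20.3636
  South, Other: 112×79/286 = 30.9371
Contributions (O − E)²/E:
  (26 − 24.9650)²/24.9650 = 0.0429
  (35 − 30.3147)²/30.3147 = 0.7241
  (15 − 18.5455)²/18.5455 = 0.6778
  (26 − 28.1748)²/28.1748 = 0.1679
  (30 − 17.6224)²/17.6224 = 8.6938
  (9 − 21.3986)²/21.3986 = 7.1839
  (12 − 13.0909)²/13.0909 = 0.0909
  (21 − 19.8881)²/19.8881 = 0.0622
  (14 − 27.4126)²/27.4126 = 6.5626
  (41 − 33.2867)²/33.2867 = 1.7874
  (25 − 20.3636)²/20.3636 = 1.0556
  (32 − 30.9371)²/30.9371 = 0.0365
χ² = 0.0429 + 0.7241 + 0.6778 + 0.1679 + 8.6938 + 7.1839 + 0.0909 + 0.0622 + 6.5626 + 1.7874 + 1.0556 + 0.0365 = 27.086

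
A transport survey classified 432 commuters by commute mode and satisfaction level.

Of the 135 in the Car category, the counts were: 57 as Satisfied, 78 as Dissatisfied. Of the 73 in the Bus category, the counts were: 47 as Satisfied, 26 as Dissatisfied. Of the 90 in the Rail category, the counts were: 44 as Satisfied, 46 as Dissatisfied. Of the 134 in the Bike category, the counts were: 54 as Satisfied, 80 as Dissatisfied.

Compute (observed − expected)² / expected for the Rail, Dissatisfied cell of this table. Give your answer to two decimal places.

Row total (Rail) = 90; column total (Dissatisfied) = 230; N = 432.
Expected count E = 90 × 230 / 432 = 47.917.
Contribution = (O − E)²/E = (46 − 47.917)² / 47.917 = 0.08.

0.08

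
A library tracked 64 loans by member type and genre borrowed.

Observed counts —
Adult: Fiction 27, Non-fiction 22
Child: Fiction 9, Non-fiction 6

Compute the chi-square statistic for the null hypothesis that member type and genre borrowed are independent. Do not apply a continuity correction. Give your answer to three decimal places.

Row totals: 49, 15. Column totals: 36, 28. Grand total N = 64.
Expected counts (row total × column total / N):
  Adult, Fiction: 49×36/64 = 27.5625
  Adult, Non-fiction: 49×28/64 = 21.4375
  Child, Fiction: 15×36/64 = 8.4375
  Child, Non-fiction: 15×28/64 = 6.5625
Contributions (O − E)²/E:
  (27 − 27.5625)²/27.5625 = 0.0115
  (22 − 21.4375)²/21.4375 = 0.0148
  (9 − 8.4375)²/8.4375 = 0.0375
  (6 − 6.5625)²/6.5625 = 0.0482
χ² = 0.0115 + 0.0148 + 0.0375 + 0.0482 = 0.112

0.112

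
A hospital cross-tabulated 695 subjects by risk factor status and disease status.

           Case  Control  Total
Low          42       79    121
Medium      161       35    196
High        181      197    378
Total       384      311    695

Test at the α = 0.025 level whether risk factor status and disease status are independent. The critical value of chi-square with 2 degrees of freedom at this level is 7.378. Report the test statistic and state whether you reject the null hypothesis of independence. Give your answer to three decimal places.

86.276; reject H₀

Grand total N = 695.
Expected counts (row total × column total / N):
  Low, Case: 121×384/695 = 66.8547
  Low, Control: 121×311/695 = 54.1453
  Medium, Case: 196×384/695 = 108.2935
  Medium, Control: 196×311/695 = 87.7065
  High, Case: 378×384/695 = 208.8518
  High, Control: 378×311/695 = 169.1482
Contributions (O − E)²/E:
  (42 − 66.8547)²/66.8547 = 9.2403
  (79 − 54.1453)²/54.1453 = 11.4092
  (161 − 108.2935)²/108.2935 = 25.6523
  (35 − 87.7065)²/87.7065 = 31.6735
  (181 − 208.8518)²/208.8518 = 3.7142
  (197 − 169.1482)²/169.1482 = 4.5861
χ² = 9.2403 + 11.4092 + 25.6523 + 31.6735 + 3.7142 + 4.5861 = 86.276
df = (3−1)(2−1) = 2. Since 86.276 > 7.378, reject the null hypothesis of independence at α = 0.025.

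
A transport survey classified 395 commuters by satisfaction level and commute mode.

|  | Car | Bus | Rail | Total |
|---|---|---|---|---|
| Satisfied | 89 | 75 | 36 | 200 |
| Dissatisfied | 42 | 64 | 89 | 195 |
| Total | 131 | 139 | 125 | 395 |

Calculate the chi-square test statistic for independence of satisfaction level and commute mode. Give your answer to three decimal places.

40.148

Grand total N = 395.
Expected counts (row total × column total / N):
  Satisfied, Car: 200×131/395 = 66.3291
  Satisfied, Bus: 200×139/395 = 70.3797
  Satisfied, Rail: 200×125/395 = 63.2911
  Dissatisfied, Car: 195×131/395 = 64.6709
  Dissatisfied, Bus: 195×139/395 = 68.6203
  Dissatisfied, Rail: 195×125/395 = 61.7089
Contributions (O − E)²/E:
  (89 − 66.3291)²/66.3291 = 7.7488
  (75 − 70.3797)²/70.3797 = 0.3033
  (36 − 63.2911)²/63.2911 = 11.7679
  (42 − 64.6709)²/64.6709 = 7.9475
  (64 − 68.6203)²/68.6203 = 0.3111
  (89 − 61.7089)²/61.7089 = 12.0696
χ² = 7.7488 + 0.3033 + 11.7679 + 7.9475 + 0.3111 + 12.0696 = 40.148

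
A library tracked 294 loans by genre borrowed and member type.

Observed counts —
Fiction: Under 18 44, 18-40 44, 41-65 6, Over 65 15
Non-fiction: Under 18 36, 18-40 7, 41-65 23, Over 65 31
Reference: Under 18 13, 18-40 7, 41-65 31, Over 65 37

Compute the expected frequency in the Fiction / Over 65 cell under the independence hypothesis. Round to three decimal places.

30.772

Row total (Fiction) = 109; column total (Over 65) = 83; grand total N = 294.
Expected count = (row total × column total) / N = 109 × 83 / 294 = 30.772.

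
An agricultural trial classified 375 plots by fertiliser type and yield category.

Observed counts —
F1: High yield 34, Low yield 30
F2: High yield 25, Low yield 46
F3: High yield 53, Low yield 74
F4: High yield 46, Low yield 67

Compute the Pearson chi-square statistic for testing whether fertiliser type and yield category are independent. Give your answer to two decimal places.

4.67

Row totals: 64, 71, 127, 113. Column totals: 158, 217. Grand total N = 375.
Expected counts (row total × column total / N):
  F1, High yield: 64×158/375 = 26.965
  F1, Low yield: 64×217/375 = 37.035
  F2, High yield: 71×158/375 = 29.915
  F2, Low yield: 71×217/375 = 41.085
  F3, High yield: 127×158/375 = 53.509
  F3, Low yield: 127×217/375 = 73.491
  F4, High yield: 113×158/375 = 47.611
  F4, Low yield: 113×217/375 = 65.389
Contributions (O − E)²/E:
  (34 − 26.965)²/26.965 = 1.8354
  (30 − 37.035)²/37.035 = 1.3363
  (25 − 29.915)²/29.915 = 0.8075
  (46 − 41.085)²/41.085 = 0.5880
  (53 − 53.509)²/53.509 = 0.0048
  (74 − 73.491)²/73.491 = 0.0035
  (46 − 47.611)²/47.611 = 0.0545
  (67 − 65.389)²/65.389 = 0.0397
χ² = 1.8354 + 1.3363 + 0.8075 + 0.5880 + 0.0048 + 0.0035 + 0.0545 + 0.0397 = 4.67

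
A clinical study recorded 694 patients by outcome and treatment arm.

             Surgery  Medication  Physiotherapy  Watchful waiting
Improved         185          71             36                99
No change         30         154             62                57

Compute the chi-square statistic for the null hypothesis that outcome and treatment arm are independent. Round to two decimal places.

Row totals: 391, 303. Column totals: 215, 225, 98, 156. Grand total N = 694.
Expected counts (row total × column total / N):
  Improved, Surgery: 391×215/694 = 121.131
  Improved, Medication: 391×225/694 = 126.765
  Improved, Physiotherapy: 391×98/694 = 55.213
  Improved, Watchful waiting: 391×156/694 = 87.890
  No change, Surgery: 303×215/694 = 93.869
  No change, Medication: 303×225/694 = 98.235
  No change, Physiotherapy: 303×98/694 = 42.787
  No change, Watchful waiting: 303×156/694 = 68.110
Contributions (O − E)²/E:
  (185 − 121.131)²/121.131 = 33.6763
  (71 − 126.765)²/126.765 = 24.5315
  (36 − 55.213)²/55.213 = 6.6857
  (99 − 87.890)²/87.890 = 1.4044
  (30 − 93.869)²/93.869 = 43.4568
  (154 − 98.235)²/98.235 = 31.6561
  (62 − 42.787)²/42.787 = 8.6274
  (57 − 68.110)²/68.110 = 1.8122
χ² = 33.6763 + 24.5315 + 6.6857 + 1.4044 + 43.4568 + 31.6561 + 8.6274 + 1.8122 = 151.85

151.85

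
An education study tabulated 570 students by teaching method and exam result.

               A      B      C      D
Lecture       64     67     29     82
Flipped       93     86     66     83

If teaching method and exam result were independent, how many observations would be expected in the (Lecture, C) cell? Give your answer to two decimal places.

40.33

Row total (Lecture) = 242; column total (C) = 95; grand total N = 570.
Expected count = (row total × column total) / N = 242 × 95 / 570 = 40.33.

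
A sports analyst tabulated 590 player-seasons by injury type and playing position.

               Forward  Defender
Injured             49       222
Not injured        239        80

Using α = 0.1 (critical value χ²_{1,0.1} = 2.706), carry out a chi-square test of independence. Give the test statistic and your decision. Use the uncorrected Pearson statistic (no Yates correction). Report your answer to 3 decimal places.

189.464; reject H₀

Row totals: 271, 319. Column totals: 288, 302. Grand total N = 590.
Expected counts (row total × column total / N):
  Injured, Forward: 271×288/590 = 132.2847
  Injured, Defender: 271×302/590 = 138.7153
  Not injured, Forward: 319×288/590 = 155.7153
  Not injured, Defender: 319×302/590 = 163.2847
Contributions (O − E)²/E:
  (49 − 132.2847)²/132.2847 = 52.4349
  (222 − 138.7153)²/138.7153 = 50.0042
  (239 − 155.7153)²/155.7153 = 44.5450
  (80 − 163.2847)²/163.2847 = 42.4800
χ² = 52.4349 + 50.0042 + 44.5450 + 42.4800 = 189.464
df = (2−1)(2−1) = 1. Since 189.464 > 2.706, reject the null hypothesis of independence at α = 0.1.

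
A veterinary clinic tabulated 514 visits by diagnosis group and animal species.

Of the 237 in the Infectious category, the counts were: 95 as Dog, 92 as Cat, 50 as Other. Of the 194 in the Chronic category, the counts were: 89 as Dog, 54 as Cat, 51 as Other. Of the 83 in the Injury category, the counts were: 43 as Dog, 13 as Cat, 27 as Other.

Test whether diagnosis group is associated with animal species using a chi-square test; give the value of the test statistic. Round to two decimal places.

17.21

Row totals: 237, 194, 83. Column totals: 227, 159, 128. Grand total N = 514.
Expected counts (row total × column total / N):
  Infectious, Dog: 237×227/514 = 104.667
  Infectious, Cat: 237×159/514 = 73.313
  Infectious, Other: 237×128/514 = 59.019
  Chronic, Dog: 194×227/514 = 85.677
  Chronic, Cat: 194×159/514 = 60.012
  Chronic, Other: 194×128/514 = 48.311
  Injury, Dog: 83×227/514 = 36.656
  Injury, Cat: 83×159/514 = 25.675
  Injury, Other: 83×128/514 = 20.669
Contributions (O − E)²/E:
  (95 − 104.667)²/104.667 = 0.8928
  (92 − 73.313)²/73.313 = 4.7632
  (50 − 59.019)²/59.019 = 1.3782
  (89 − 85.677)²/85.677 = 0.1289
  (54 − 60.012)²/60.012 = 0.6023
  (51 − 48.311)²/48.311 = 0.1497
  (43 − 36.656)²/36.656 = 1.0979
  (13 − 25.675)²/25.675 = 6.2573
  (27 − 20.669)²/20.669 = 1.9392
χ² = 0.8928 + 4.7632 + 1.3782 + 0.1289 + 0.6023 + 0.1497 + 1.0979 + 6.2573 + 1.9392 = 17.21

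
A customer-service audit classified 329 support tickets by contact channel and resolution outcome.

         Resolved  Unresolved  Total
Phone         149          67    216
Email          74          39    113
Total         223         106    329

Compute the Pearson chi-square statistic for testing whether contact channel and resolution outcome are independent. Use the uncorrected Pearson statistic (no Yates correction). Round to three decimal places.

Grand total N = 329.
Expected counts (row total × column total / N):
  Phone, Resolved: 216×223/329 = 146.4073
  Phone, Unresolved: 216×106/329 = 69.5927
  Email, Resolved: 113×223/329 = 76.5927
  Email, Unresolved: 113×106/329 = 36.4073
Contributions (O − E)²/E:
  (149 − 146.4073)²/146.4073 = 0.0459
  (67 − 69.5927)²/69.5927 = 0.0966
  (74 − 76.5927)²/76.5927 = 0.0878
  (39 − 36.4073)²/36.4073 = 0.1846
χ² = 0.0459 + 0.0966 + 0.0878 + 0.1846 = 0.415

0.415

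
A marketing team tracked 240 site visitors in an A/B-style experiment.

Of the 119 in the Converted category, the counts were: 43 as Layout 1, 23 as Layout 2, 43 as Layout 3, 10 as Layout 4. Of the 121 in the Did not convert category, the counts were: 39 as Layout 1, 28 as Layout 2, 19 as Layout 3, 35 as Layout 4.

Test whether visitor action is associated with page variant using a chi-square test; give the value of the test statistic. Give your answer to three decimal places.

23.850

Row totals: 119, 121. Column totals: 82, 51, 62, 45. Grand total N = 240.
Expected counts (row total × column total / N):
  Converted, Layout 1: 119×82/240 = 40.65833
  Converted, Layout 2: 119×51/240 = 25.28750
  Converted, Layout 3: 119×62/240 = 30.74167
  Converted, Layout 4: 119×45/240 = 22.31250
  Did not convert, Layout 1: 121×82/240 = 41.34167
  Did not convert, Layout 2: 121×51/240 = 25.71250
  Did not convert, Layout 3: 121×62/240 = 31.25833
  Did not convert, Layout 4: 121×45/240 = 22.68750
Contributions (O − E)²/E:
  (43 − 40.65833)²/40.65833 = 0.1349
  (23 − 25.28750)²/25.28750 = 0.2069
  (43 − 30.74167)²/30.74167 = 4.8880
  (10 − 22.31250)²/22.31250 = 6.7943
  (39 − 41.34167)²/41.34167 = 0.1326
  (28 − 25.71250)²/25.71250 = 0.2035
  (19 − 31.25833)²/31.25833 = 4.8073
  (35 − 22.68750)²/22.68750 = 6.6820
χ² = 0.1349 + 0.2069 + 4.8880 + 6.7943 + 0.1326 + 0.2035 + 4.8073 + 6.6820 = 23.850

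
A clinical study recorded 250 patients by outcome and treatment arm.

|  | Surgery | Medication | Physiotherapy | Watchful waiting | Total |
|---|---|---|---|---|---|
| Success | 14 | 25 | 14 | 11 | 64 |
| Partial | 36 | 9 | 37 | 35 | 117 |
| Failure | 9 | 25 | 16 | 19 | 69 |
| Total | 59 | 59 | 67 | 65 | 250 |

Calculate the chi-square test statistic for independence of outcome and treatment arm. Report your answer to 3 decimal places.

Grand total N = 250.
Expected counts (row total × column total / N):
  Success, Surgery: 64×59/250 = 15.1040
  Success, Medication: 64×59/250 = 15.1040
  Success, Physiotherapy: 64×67/250 = 17.1520
  Success, Watchful waiting: 64×65/250 = 16.6400
  Partial, Surgery: 117×59/250 = 27.6120
  Partial, Medication: 117×59/250 = 27.6120
  Partial, Physiotherapy: 117×67/250 = 31.3560
  Partial, Watchful waiting: 117×65/250 = 30.4200
  Failure, Surgery: 69×59/250 = 16.2840
  Failure, Medication: 69×59/250 = 16.2840
  Failure, Physiotherapy: 69×67/250 = 18.4920
  Failure, Watchful waiting: 69×65/250 = 17.9400
Contributions (O − E)²/E:
  (14 − 15.1040)²/15.1040 = 0.0807
  (25 − 15.1040)²/15.1040 = 6.4838
  (14 − 17.1520)²/17.1520 = 0.5792
  (11 − 16.6400)²/16.6400 = 1.9116
  (36 − 27.6120)²/27.6120 = 2.5481
  (9 − 27.6120)²/27.6120 = 12.5455
  (37 − 31.3560)²/31.3560 = 1.0159
  (35 − 30.4200)²/30.4200 = 0.6896
  (9 − 16.2840)²/16.2840 = 3.2582
  (25 − 16.2840)²/16.2840 = 4.6652
  (16 − 18.4920)²/18.4920 = 0.3358
  (19 − 17.9400)²/17.9400 = 0.0626
χ² = 0.0807 + 6.4838 + 0.5792 + 1.9116 + 2.5481 + 12.5455 + 1.0159 + 0.6896 + 3.2582 + 4.6652 + 0.3358 + 0.0626 = 34.176

34.176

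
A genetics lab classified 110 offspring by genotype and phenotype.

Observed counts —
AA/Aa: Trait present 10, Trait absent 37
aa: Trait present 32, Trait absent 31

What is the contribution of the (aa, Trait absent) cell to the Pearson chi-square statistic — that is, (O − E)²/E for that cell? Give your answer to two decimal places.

1.62

Row total (aa) = 63; column total (Trait absent) = 68; N = 110.
Expected count E = 63 × 68 / 110 = 38.9455.
Contribution = (O − E)²/E = (31 − 38.9455)² / 38.9455 = 1.62.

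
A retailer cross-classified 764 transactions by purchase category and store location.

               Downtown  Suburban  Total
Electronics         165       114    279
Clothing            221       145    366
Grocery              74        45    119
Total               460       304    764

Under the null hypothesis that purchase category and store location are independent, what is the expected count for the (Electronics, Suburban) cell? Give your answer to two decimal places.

111.02

Row total (Electronics) = 279; column total (Suburban) = 304; grand total N = 764.
Expected count = (row total × column total) / N = 279 × 304 / 764 = 111.02.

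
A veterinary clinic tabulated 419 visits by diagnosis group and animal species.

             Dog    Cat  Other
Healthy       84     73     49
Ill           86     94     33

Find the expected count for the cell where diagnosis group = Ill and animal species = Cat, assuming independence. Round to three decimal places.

84.895

Row total (Ill) = 213; column total (Cat) = 167; grand total N = 419.
Expected count = (row total × column total) / N = 213 × 167 / 419 = 84.895.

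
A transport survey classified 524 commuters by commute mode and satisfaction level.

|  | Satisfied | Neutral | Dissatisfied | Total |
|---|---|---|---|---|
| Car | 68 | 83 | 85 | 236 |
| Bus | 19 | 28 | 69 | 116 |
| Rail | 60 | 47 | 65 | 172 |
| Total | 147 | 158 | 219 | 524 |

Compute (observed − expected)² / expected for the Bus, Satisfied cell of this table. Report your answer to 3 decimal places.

5.635

Row total (Bus) = 116; column total (Satisfied) = 147; N = 524.
Expected count E = 116 × 147 / 524 = 32.54198.
Contribution = (O − E)²/E = (19 − 32.54198)² / 32.54198 = 5.635.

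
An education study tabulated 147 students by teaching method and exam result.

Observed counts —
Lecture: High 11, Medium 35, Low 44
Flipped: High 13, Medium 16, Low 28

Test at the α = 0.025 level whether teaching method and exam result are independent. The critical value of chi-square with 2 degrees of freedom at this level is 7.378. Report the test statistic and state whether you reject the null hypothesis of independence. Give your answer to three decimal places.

Row totals: 90, 57. Column totals: 24, 51, 72. Grand total N = 147.
Expected counts (row total × column total / N):
  Lecture, High: 90×24/147 = 14.6939
  Lecture, Medium: 90×51/147 = 31.2245
  Lecture, Low: 90×72/147 = 44.0816
  Flipped, High: 57×24/147 = 9.3061
  Flipped, Medium: 57×51/147 = 19.7755
  Flipped, Low: 57×72/147 = 27.9184
Contributions (O − E)²/E:
  (11 − 14.6939)²/14.6939 = 0.9286
  (35 − 31.2245)²/31.2245 = 0.4565
  (44 − 44.0816)²/44.0816 = 0.0002
  (13 − 9.3061)²/9.3061 = 1.4662
  (16 − 19.7755)²/19.7755 = 0.7208
  (28 − 27.9184)²/27.9184 = 0.0002
χ² = 0.9286 + 0.4565 + 0.0002 + 1.4662 + 0.7208 + 0.0002 = 3.573
df = (2−1)(3−1) = 2. Since 3.573 < 7.378, fail to reject the null hypothesis of independence at α = 0.025.

3.573; fail to reject H₀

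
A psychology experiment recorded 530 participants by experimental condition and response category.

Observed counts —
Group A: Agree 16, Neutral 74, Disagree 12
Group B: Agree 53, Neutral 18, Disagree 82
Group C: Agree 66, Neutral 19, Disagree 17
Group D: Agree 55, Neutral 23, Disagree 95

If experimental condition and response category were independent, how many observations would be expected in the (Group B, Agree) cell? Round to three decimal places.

54.849

Row total (Group B) = 153; column total (Agree) = 190; grand total N = 530.
Expected count = (row total × column total) / N = 153 × 190 / 530 = 54.849.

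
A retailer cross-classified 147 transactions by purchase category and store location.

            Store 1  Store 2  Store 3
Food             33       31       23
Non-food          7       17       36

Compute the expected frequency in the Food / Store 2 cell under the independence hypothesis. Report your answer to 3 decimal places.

Row total (Food) = 87; column total (Store 2) = 48; grand total N = 147.
Expected count = (row total × column total) / N = 87 × 48 / 147 = 28.408.

28.408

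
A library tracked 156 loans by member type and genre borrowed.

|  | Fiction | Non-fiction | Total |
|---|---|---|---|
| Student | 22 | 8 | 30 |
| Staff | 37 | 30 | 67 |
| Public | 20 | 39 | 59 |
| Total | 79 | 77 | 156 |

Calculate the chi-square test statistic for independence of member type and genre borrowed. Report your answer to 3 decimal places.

13.360

Grand total N = 156.
Expected counts (row total × column total / N):
  Student, Fiction: 30×79/156 = 15.1923
  Student, Non-fiction: 30×77/156 = 14.8077
  Staff, Fiction: 67×79/156 = 33.9295
  Staff, Non-fiction: 67×77/156 = 33.0705
  Public, Fiction: 59×79/156 = 29.8782
  Public, Non-fiction: 59×77/156 = 29.1218
Contributions (O − E)²/E:
  (22 − 15.1923)²/15.1923 = 3.0505
  (8 − 14.8077)²/14.8077 = 3.1298
  (37 − 33.9295)²/33.9295 = 0.2779
  (30 − 33.0705)²/33.0705 = 0.2851
  (20 − 29.8782)²/29.8782 = 3.2659
  (39 − 29.1218)²/29.1218 = 3.3507
χ² = 3.0505 + 3.1298 + 0.2779 + 0.2851 + 3.2659 + 3.3507 = 13.360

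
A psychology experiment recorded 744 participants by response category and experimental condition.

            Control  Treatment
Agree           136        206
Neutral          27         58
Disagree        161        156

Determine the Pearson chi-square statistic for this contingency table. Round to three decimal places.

Row totals: 342, 85, 317. Column totals: 324, 420. Grand total N = 744.
Expected counts (row total × column total / N):
  Agree, Control: 342×324/744 = 148.9355
  Agree, Treatment: 342×420/744 = 193.0645
  Neutral, Control: 85×324/744 = 37.0161
  Neutral, Treatment: 85×420/744 = 47.9839
  Disagree, Control: 317×324/744 = 138.0484
  Disagree, Treatment: 317×420/744 = 178.9516
Contributions (O − E)²/E:
  (136 − 148.9355)²/148.9355 = 1.1235
  (206 − 193.0645)²/193.0645 = 0.8667
  (27 − 37.0161)²/37.0161 = 2.7102
  (58 − 47.9839)²/47.9839 = 2.0907
  (161 − 138.0484)²/138.0484 = 3.8159
  (156 − 178.9516)²/178.9516 = 2.9437
χ² = 1.1235 + 0.8667 + 2.7102 + 2.0907 + 3.8159 + 2.9437 = 13.551

13.551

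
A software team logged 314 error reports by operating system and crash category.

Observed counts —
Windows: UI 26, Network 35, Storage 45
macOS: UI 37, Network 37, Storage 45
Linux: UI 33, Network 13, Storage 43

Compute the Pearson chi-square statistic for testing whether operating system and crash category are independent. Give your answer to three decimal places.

11.039

Row totals: 106, 119, 89. Column totals: 96, 85, 133. Grand total N = 314.
Expected counts (row total × column total / N):
  Windows, UI: 106×96/314 = 32.4076
  Windows, Network: 106×85/314 = 28.6943
  Windows, Storage: 106×133/314 = 44.8981
  macOS, UI: 119×96/314 = 36.3822
  macOS, Network: 119×85/314 = 32.2134
  macOS, Storage: 119×133/314 = 50.4045
  Linux, UI: 89×96/314 = 27.2102
  Linux, Network: 89×85/314 = 24.0924
  Linux, Storage: 89×133/314 = 37.6975
Contributions (O − E)²/E:
  (26 − 32.4076)²/32.4076 = 1.2669
  (35 − 28.6943)²/28.6943 = 1.3857
  (45 − 44.8981)²/44.8981 = 0.0002
  (37 − 36.3822)²/36.3822 = 0.0105
  (37 − 32.2134)²/32.2134 = 0.7112
  (45 − 50.4045)²/50.4045 = 0.5795
  (33 − 27.2102)²/27.2102 = 1.2320
  (13 − 24.0924)²/24.0924 = 5.1071
  (43 − 37.6975)²/37.6975 = 0.7458
χ² = 1.2669 + 1.3857 + 0.0002 + 0.0105 + 0.7112 + 0.5795 + 1.2320 + 5.1071 + 0.7458 = 11.039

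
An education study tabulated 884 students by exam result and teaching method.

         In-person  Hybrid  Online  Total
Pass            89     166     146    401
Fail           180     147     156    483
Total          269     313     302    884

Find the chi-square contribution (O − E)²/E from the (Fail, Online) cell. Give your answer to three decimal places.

Row total (Fail) = 483; column total (Online) = 302; N = 884.
Expected count E = 483 × 302 / 884 = 165.0068.
Contribution = (O − E)²/E = (156 − 165.0068)² / 165.0068 = 0.492.

0.492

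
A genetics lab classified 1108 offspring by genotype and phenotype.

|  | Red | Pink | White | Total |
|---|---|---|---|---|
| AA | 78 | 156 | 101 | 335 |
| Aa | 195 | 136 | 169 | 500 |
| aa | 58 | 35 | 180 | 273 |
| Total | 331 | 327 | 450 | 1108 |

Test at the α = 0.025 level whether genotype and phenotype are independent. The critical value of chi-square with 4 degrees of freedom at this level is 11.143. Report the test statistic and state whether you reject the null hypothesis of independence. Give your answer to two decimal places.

Grand total N = 1108.
Expected counts (row total × column total / N):
  AA, Red: 335×331/1108 = 100.077
  AA, Pink: 335×327/1108 = 98.867
  AA, White: 335×450/1108 = 136.056
  Aa, Red: 500×331/1108 = 149.368
  Aa, Pink: 500×327/1108 = 147.563
  Aa, White: 500×450/1108 = 203.069
  aa, Red: 273×331/1108 = 81.555
  aa, Pink: 273×327/1108 = 80.569
  aa, White: 273×450/1108 = 110.875
Contributions (O − E)²/E:
  (78 − 100.077)²/100.077 = 4.8702
  (156 − 98.867)²/98.867 = 33.0159
  (101 − 136.056)²/136.056 = 9.0325
  (195 − 149.368)²/149.368 = 13.9406
  (136 − 147.563)²/147.563 = 0.9061
  (169 − 203.069)²/203.069 = 5.7158
  (58 − 81.555)²/81.555 = 6.8032
  (35 − 80.569)²/80.569 = 25.7734
  (180 − 110.875)²/110.875 = 43.0960
χ² = 4.8702 + 33.0159 + 9.0325 + 13.9406 + 0.9061 + 5.7158 + 6.8032 + 25.7734 + 43.0960 = 143.15
df = (3−1)(3−1) = 4. Since 143.15 > 11.143, reject the null hypothesis of independence at α = 0.025.

143.15; reject H₀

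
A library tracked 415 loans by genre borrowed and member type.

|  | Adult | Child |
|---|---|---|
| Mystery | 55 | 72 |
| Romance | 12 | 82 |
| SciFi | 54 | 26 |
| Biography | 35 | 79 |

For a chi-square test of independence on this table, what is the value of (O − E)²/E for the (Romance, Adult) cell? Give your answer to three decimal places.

Row total (Romance) = 94; column total (Adult) = 156; N = 415.
Expected count E = 94 × 156 / 415 = 35.3349.
Contribution = (O − E)²/E = (12 − 35.3349)² / 35.3349 = 15.410.

15.410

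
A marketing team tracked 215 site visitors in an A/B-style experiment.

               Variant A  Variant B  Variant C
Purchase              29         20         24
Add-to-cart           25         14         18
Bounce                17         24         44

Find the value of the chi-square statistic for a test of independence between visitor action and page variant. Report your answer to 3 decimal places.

Row totals: 73, 57, 85. Column totals: 71, 58, 86. Grand total N = 215.
Expected counts (row total × column total / N):
  Purchase, Variant A: 73×71/215 = 24.1070
  Purchase, Variant B: 73×58/215 = 19.6930
  Purchase, Variant C: 73×86/215 = 29.2000
  Add-to-cart, Variant A: 57×71/215 = 18.8233
  Add-to-cart, Variant B: 57×58/215 = 15.3767
  Add-to-cart, Variant C: 57×86/215 = 22.8000
  Bounce, Variant A: 85×71/215 = 28.0698
  Bounce, Variant B: 85×58/215 = 22.9302
  Bounce, Variant C: 85×86/215 = 34.0000
Contributions (O − E)²/E:
  (29 − 24.1070)²/24.1070 = 0.9931
  (20 − 19.6930)²/19.6930 = 0.0048
  (24 − 29.2000)²/29.2000 = 0.9260
  (25 − 18.8233)²/18.8233 = 2.0268
  (14 − 15.3767)²/15.3767 = 0.1233
  (18 − 22.8000)²/22.8000 = 1.0105
  (17 − 28.0698)²/28.0698 = 4.3656
  (24 − 22.9302)²/22.9302 = 0.0499
  (44 − 34.0000)²/34.0000 = 2.9412
χ² = 0.9931 + 0.0048 + 0.9260 + 2.0268 + 0.1233 + 1.0105 + 4.3656 + 0.0499 + 2.9412 = 12.441

12.441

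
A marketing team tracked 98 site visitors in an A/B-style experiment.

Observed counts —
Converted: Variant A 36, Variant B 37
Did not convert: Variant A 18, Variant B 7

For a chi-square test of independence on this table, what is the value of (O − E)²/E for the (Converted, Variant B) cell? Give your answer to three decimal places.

Row total (Converted) = 73; column total (Variant B) = 44; N = 98.
Expected count E = 73 × 44 / 98 = 32.7755.
Contribution = (O − E)²/E = (37 − 32.7755)² / 32.7755 = 0.545.

0.545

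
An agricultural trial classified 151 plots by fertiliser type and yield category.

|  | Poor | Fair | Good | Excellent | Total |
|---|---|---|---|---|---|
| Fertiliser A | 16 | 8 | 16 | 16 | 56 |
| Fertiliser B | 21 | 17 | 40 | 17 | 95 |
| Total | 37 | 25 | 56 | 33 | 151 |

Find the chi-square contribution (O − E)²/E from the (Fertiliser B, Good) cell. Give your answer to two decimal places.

Row total (Fertiliser B) = 95; column total (Good) = 56; N = 151.
Expected count E = 95 × 56 / 151 = 35.232.
Contribution = (O − E)²/E = (40 − 35.232)² / 35.232 = 0.65.

0.65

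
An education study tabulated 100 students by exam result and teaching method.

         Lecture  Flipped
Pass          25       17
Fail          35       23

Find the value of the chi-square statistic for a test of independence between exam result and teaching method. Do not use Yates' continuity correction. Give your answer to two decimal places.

Row totals: 42, 58. Column totals: 60, 40. Grand total N = 100.
Expected counts (row total × column total / N):
  Pass, Lecture: 42×60/100 = 25.200
  Pass, Flipped: 42×40/100 = 16.800
  Fail, Lecture: 58×60/100 = 34.800
  Fail, Flipped: 58×40/100 = 23.200
Contributions (O − E)²/E:
  (25 − 25.200)²/25.200 = 0.0016
  (17 − 16.800)²/16.800 = 0.0024
  (35 − 34.800)²/34.800 = 0.0011
  (23 − 23.200)²/23.200 = 0.0017
χ² = 0.0016 + 0.0024 + 0.0011 + 0.0017 = 0.01

0.01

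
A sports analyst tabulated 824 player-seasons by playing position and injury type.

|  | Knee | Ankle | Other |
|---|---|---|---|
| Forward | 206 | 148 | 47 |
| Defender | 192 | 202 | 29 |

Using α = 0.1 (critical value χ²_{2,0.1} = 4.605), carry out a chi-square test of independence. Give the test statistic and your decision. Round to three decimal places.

Row totals: 401, 423. Column totals: 398, 350, 76. Grand total N = 824.
Expected counts (row total × column total / N):
  Forward, Knee: 401×398/824 = 193.6869
  Forward, Ankle: 401×350/824 = 170.3277
  Forward, Other: 401×76/824 = 36.9854
  Defender, Knee: 423×398/824 = 204.3131
  Defender, Ankle: 423×350/824 = 179.6723
  Defender, Other: 423×76/824 = 39.0146
Contributions (O − E)²/E:
  (206 − 193.6869)²/193.6869 = 0.7828
  (148 − 170.3277)²/170.3277 = 2.9269
  (47 − 36.9854)²/36.9854 = 2.7117
  (192 − 204.3131)²/204.3131 = 0.7421
  (202 − 179.6723)²/179.6723 = 2.7746
  (29 − 39.0146)²/39.0146 = 2.5706
χ² = 0.7828 + 2.9269 + 2.7117 + 0.7421 + 2.7746 + 2.5706 = 12.509
df = (2−1)(3−1) = 2. Since 12.509 > 4.605, reject the null hypothesis of independence at α = 0.1.

12.509; reject H₀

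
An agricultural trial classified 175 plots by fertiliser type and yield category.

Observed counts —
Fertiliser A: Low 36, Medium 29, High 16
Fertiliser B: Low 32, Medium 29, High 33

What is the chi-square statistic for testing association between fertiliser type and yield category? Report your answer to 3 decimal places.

Row totals: 81, 94. Column totals: 68, 58, 49. Grand total N = 175.
Expected counts (row total × column total / N):
  Fertiliser A, Low: 81×68/175 = 31.4743
  Fertiliser A, Medium: 81×58/175 = 26.8457
  Fertiliser A, High: 81×49/175 = 22.6800
  Fertiliser B, Low: 94×68/175 = 36.5257
  Fertiliser B, Medium: 94×58/175 = 31.1543
  Fertiliser B, High: 94×49/175 = 26.3200
Contributions (O − E)²/E:
  (36 − 31.4743)²/31.4743 = 0.6508
  (29 − 26.8457)²/26.8457 = 0.1729
  (16 − 22.6800)²/22.6800 = 1.9675
  (32 − 36.5257)²/36.5257 = 0.5608
  (29 − 31.1543)²/31.1543 = 0.1490
  (33 − 26.3200)²/26.3200 = 1.6954
χ² = 0.6508 + 0.1729 + 1.9675 + 0.5608 + 0.1490 + 1.6954 = 5.196

5.196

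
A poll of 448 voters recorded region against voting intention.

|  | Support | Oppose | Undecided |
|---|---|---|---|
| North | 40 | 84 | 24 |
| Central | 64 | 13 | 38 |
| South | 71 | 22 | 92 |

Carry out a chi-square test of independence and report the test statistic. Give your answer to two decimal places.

Row totals: 148, 115, 185. Column totals: 175, 119, 154. Grand total N = 448.
Expected counts (row total × column total / N):
  North, Support: 148×175/448 = 57.8125
  North, Oppose: 148×119/448 = 39.3125
  North, Undecided: 148×154/448 = 50.8750
  Central, Support: 115×175/448 = 44.9219
  Central, Oppose: 115×119/448 = 30.5469
  Central, Undecided: 115×154/448 = 39.5312
  South, Support: 185×175/448 = 72.2656
  South, Oppose: 185×119/448 = 49.1406
  South, Undecided: 185×154/448 = 63.5938
Contributions (O − E)²/E:
  (40 − 57.8125)²/57.8125 = 5.4882
  (84 − 39.3125)²/39.3125 = 50.7974
  (24 − 50.8750)²/50.8750 = 14.1969
  (64 − 44.9219)²/44.9219 = 8.1024
  (13 − 30.5469)²/30.5469 = 10.0794
  (38 − 39.5312)²/39.5312 = 0.0593
  (71 − 72.2656)²/72.2656 = 0.0222
  (22 − 49.1406)²/49.1406 = 14.9899
  (92 − 63.5938)²/63.5938 = 12.6885
χ² = 5.4882 + 50.7974 + 14.1969 + 8.1024 + 10.0794 + 0.0593 + 0.0222 + 14.9899 + 12.6885 = 116.42

116.42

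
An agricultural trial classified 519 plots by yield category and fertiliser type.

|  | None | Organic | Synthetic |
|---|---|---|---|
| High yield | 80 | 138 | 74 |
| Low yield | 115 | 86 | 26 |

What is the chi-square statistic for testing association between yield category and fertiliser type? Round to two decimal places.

33.78

Row totals: 292, 227. Column totals: 195, 224, 100. Grand total N = 519.
Expected counts (row total × column total / N):
  High yield, None: 292×195/519 = 109.711
  High yield, Organic: 292×224/519 = 126.027
  High yield, Synthetic: 292×100/519 = 56.262
  Low yield, None: 227×195/519 = 85.289
  Low yield, Organic: 227×224/519 = 97.973
  Low yield, Synthetic: 227×100/519 = 43.738
Contributions (O − E)²/E:
  (80 − 109.711)²/109.711 = 8.0461
  (138 − 126.027)²/126.027 = 1.1375
  (74 − 56.262)²/56.262 = 5.5923
  (115 − 85.289)²/85.289 = 10.3500
  (86 − 97.973)²/97.973 = 1.4632
  (26 − 43.738)²/43.738 = 7.1937
χ² = 8.0461 + 1.1375 + 5.5923 + 10.3500 + 1.4632 + 7.1937 = 33.78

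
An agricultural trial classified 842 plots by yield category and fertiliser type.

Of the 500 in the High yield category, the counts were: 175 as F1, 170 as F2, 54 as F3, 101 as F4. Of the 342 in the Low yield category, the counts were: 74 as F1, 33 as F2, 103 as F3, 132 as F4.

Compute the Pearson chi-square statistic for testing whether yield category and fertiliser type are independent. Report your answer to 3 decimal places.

Row totals: 500, 342. Column totals: 249, 203, 157, 233. Grand total N = 842.
Expected counts (row total × column total / N):
  High yield, F1: 500×249/842 = 147.8622
  High yield, F2: 500×203/842 = 120.5463
  High yield, F3: 500×157/842 = 93.2304
  High yield, F4: 500×233/842 = 138.3610
  Low yield, F1: 342×249/842 = 101.1378
  Low yield, F2: 342×203/842 = 82.4537
  Low yield, F3: 342×157/842 = 63.7696
  Low yield, F4: 342×233/842 = 94.6390
Contributions (O − E)²/E:
  (175 − 147.8622)²/147.8622 = 4.9807
  (170 − 120.5463)²/120.5463 = 20.2882
  (54 − 93.2304)²/93.2304 = 16.5078
  (101 − 138.3610)²/138.3610 = 10.0884
  (74 − 101.1378)²/101.1378 = 7.2818
  (33 − 82.4537)²/82.4537 = 29.6611
  (103 − 63.7696)²/63.7696 = 24.1341
  (132 − 94.6390)²/94.6390 = 14.7491
χ² = 4.9807 + 20.2882 + 16.5078 + 10.0884 + 7.2818 + 29.6611 + 24.1341 + 14.7491 = 127.691

127.691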